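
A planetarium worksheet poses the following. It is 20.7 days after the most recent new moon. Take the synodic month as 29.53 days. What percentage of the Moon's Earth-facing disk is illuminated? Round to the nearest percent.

Elongation θ = 360° × 20.7/29.53 ≈ 252.4°.
With cos θ = (-0.303), the lit fraction is (1 − (-0.303))/2 ≈ 0.652, so 65%.

65%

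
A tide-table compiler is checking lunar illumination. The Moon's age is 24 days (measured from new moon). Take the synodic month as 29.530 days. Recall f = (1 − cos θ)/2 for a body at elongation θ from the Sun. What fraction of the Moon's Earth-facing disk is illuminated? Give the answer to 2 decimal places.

0.31

Elongation θ = 360° × 24/29.530 ≈ 292.6°.
With cos θ = 0.384, the lit fraction is (1 − 0.384)/2 ≈ 0.308.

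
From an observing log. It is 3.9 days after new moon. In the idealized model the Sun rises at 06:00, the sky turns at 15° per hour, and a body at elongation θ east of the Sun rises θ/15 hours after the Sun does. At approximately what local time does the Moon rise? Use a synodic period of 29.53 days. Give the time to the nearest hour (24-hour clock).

09:00

Phase angle: θ = 360°·(3.9 d)/(29.53 d) = 47.5°.
The Moon trails the Sun by θ/15 = 47.5/15 ≈ 3.17 hours.
06:00 + 3.17 h ≈ 09:10 → 09:00 to the nearest hour.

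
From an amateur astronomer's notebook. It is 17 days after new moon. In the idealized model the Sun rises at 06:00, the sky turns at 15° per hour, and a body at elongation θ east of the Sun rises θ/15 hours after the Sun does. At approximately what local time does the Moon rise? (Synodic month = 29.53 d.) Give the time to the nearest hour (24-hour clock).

20:00

Phase angle: θ = 360°·(17 d)/(29.53 d) = 207.2°.
At 15° of sky rotation per hour, 207.2° corresponds to a 13.82 h lag.
06:00 + 13.82 h ≈ 19:49 → 20:00 to the nearest hour.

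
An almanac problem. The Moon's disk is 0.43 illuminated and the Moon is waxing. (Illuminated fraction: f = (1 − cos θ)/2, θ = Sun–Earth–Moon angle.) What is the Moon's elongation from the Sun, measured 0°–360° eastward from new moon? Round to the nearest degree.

From f = (1 − cos θ)/2: cos θ = 1 − 2×0.43 = 0.140; arccos → 82.0°.
Before full moon the principal value applies: θ = 82.0°.

82°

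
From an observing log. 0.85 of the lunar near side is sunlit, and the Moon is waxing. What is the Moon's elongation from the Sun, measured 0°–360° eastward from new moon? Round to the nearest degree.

Invert f = (1 − cos θ)/2 to get cos θ = 1 − 2(0.85) = -0.700, hence θ₀ = arccos -0.700 = 134.4°.
Before full moon the principal value applies: θ = 134.4°.

134°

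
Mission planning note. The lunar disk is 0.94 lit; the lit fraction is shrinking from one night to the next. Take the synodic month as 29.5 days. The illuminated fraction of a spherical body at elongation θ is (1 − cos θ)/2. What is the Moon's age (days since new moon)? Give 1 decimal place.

17.1 days

cos θ = 1 − 2f = -0.880, giving a principal value of 151.6°.
Since the Moon is past full (waning), take the reflex angle: θ = 360° − 151.6° = 208.4°.
Age = 29.5 × 208.4°/360° ≈ 17.07 days.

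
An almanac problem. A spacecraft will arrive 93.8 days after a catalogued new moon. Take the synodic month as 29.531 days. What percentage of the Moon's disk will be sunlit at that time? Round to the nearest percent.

93.8/29.531 = 3.176 lunations, so 3 complete cycles and 5.21 d into the next.
Phase angle: θ = 360°·(5.21 d)/(29.531 d) = 63.5°.
cos 63.5° = 0.447, so f = (1 − 0.447)/2 = 0.277, so 28%.

28%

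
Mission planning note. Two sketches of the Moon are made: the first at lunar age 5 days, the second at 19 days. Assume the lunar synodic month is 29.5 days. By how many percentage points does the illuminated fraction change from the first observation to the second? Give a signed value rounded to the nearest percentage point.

+55 percentage points

First observation: θ = 360°·5/29.5 = 61.0°, so f = 0.258.
Second observation: θ = 231.9°, f = 0.809.
Δf = 0.809 − 0.258 = +0.551, i.e. +55 pp.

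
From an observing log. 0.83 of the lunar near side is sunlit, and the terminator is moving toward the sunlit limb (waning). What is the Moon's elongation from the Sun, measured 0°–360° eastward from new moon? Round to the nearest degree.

From f = (1 − cos θ)/2: cos θ = 1 − 2×0.83 = -0.660; arccos → 131.3°.
Since the Moon is past full (waning), take the reflex angle: θ = 360° − 131.3° = 228.7°.

229°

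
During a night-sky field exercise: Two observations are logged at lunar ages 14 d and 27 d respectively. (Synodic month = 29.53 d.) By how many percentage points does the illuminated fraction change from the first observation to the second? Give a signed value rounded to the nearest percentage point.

θ₁ = 360° × 14/29.53 = 170.7°, f₁ = (1 − cos θ₁)/2 = 0.993.
θ₂ = 360° × 27/29.53 = 329.2°, f₂ = (1 − cos θ₂)/2 = 0.071.
Change = f₂ − f₁ = -0.923 → -92 percentage points.

-92 pp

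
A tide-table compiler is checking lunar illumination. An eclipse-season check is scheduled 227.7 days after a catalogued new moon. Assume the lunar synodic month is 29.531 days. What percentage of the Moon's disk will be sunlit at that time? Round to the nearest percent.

62%

Reduce mod P: 227.7 − 7×29.531 = 20.98 d into the current lunation.
Phase angle: θ = 360°·(20.98 d)/(29.531 d) = 255.8°.
Illuminated fraction = (1 − cos 255.8°)/2 = (1 − (-0.245))/2 ≈ 0.623, so 62%.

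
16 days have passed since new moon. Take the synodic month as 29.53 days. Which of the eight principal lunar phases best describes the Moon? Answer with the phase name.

full moon

θ ≈ 360° × 16/29.53 = 195°, which falls in the full moon sector.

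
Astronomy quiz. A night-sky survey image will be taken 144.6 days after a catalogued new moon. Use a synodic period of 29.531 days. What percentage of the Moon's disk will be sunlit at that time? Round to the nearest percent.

10%

144.6 d spans 4 complete synodic months (4 × 29.531 = 118.12 d) plus 26.48 d.
The Moon has covered 26.48/29.531 of its cycle, so θ ≈ 360° × 26.48/29.531 = 322.8°.
cos 322.8° = 0.796, so f = (1 − 0.796)/2 = 0.102, so 10%.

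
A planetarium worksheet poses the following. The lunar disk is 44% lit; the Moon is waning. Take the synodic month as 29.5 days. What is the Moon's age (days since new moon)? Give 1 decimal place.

22.7 days

cos θ = 1 − 2f = 0.120, giving a principal value of 83.1°.
Since the Moon is past full (waning), take the reflex angle: θ = 360° − 83.1° = 276.9°.
Age = 29.5 × 276.9°/360° ≈ 22.69 days.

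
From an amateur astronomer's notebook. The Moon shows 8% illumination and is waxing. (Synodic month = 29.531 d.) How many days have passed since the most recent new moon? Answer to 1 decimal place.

From f = (1 − cos θ)/2: cos θ = 1 − 2×0.08 = 0.840; arccos → 32.9°.
Before full moon the principal value applies: θ = 32.9°.
Age = 29.531 × 32.9°/360° ≈ 2.70 days.

2.7 days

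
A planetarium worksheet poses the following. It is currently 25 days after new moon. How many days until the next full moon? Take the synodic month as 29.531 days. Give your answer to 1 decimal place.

19.3 days

Full moon is 0.5 of the way through the cycle: age 0.5 × 29.531 = 14.765 d.
Already past this cycle's full moon; the next is at 14.765 + 29.531 = 44.296 d, so 44.296 − 25 = 19.296 days.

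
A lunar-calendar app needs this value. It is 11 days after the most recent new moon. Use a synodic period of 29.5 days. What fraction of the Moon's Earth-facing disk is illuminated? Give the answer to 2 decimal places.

0.85

The Moon has covered 11/29.5 of its cycle, so θ ≈ 360° × 11/29.5 = 134.2°.
With cos θ = (-0.698), the lit fraction is (1 − (-0.698))/2 ≈ 0.849.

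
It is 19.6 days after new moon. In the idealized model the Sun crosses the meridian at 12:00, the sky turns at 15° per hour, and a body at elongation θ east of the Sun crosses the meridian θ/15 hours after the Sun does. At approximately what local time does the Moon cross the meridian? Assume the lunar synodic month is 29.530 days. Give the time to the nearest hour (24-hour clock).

04:00

Elongation θ = 360° × 19.6/29.530 ≈ 238.9°.
Delay after the Sun = 238.9° / (15°/h) ≈ 15.93 h.
12:00 + 15.93 h ≈ 03:56 → 04:00 to the nearest hour.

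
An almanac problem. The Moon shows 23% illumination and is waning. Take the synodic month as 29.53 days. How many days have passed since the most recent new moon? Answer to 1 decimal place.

24.8 days

Invert f = (1 − cos θ)/2 to get cos θ = 1 − 2(0.23) = 0.540, hence θ₀ = arccos 0.540 = 57.3°.
A waning Moon lies in 180°–360°, so θ = 360° − 57.3° = 302.7°.
That fraction of the synodic month is 302.7/360 × 29.53 d ≈ 24.83 d.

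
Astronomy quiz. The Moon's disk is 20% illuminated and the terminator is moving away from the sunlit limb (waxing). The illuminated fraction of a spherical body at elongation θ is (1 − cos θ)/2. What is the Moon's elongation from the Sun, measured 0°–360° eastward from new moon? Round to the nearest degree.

53°

From f = (1 − cos θ)/2: cos θ = 1 − 2×0.20 = 0.600; arccos → 53.1°.
The Moon is waxing (0°–180°), so θ = 53.1° directly.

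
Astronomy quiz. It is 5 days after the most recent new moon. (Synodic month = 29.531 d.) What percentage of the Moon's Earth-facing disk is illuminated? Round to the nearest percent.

26%

Elongation θ = 360° × 5/29.531 ≈ 61.0°.
With cos θ = 0.486, the lit fraction is (1 − 0.486)/2 ≈ 0.257, so 26%.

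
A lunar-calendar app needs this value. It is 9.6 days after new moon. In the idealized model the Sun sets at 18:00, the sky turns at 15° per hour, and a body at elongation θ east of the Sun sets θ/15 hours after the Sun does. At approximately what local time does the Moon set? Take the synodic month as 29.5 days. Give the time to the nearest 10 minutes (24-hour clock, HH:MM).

01:50

The Moon has covered 9.6/29.5 of its cycle, so θ ≈ 360° × 9.6/29.5 = 117.2°.
Delay after the Sun = 117.2° / (15°/h) ≈ 7.81 h.
18:00 + 7.810 h ≈ 01:49 → 01:50 to the nearest ten minutes.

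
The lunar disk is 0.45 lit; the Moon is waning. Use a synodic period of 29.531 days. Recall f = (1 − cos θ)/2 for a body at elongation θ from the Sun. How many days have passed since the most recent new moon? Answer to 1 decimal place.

cos θ = 1 − 2f = 0.100, giving a principal value of 84.3°.
Waning ⇒ past full, so θ = 360° − 84.3° = 275.7°.
At 360°/29.531 d per day, 275.7° corresponds to 22.62 days.

22.6 days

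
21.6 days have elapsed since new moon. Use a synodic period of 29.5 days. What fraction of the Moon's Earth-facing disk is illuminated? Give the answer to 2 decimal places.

0.56

The Moon has covered 21.6/29.5 of its cycle, so θ ≈ 360° × 21.6/29.5 = 263.6°.
Illuminated fraction = (1 − cos 263.6°)/2 = (1 − (-0.112))/2 ≈ 0.556.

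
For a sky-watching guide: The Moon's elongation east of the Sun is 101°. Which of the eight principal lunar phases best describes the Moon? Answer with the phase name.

first quarter

101° lies in the first quarter sector of the 8-phase cycle.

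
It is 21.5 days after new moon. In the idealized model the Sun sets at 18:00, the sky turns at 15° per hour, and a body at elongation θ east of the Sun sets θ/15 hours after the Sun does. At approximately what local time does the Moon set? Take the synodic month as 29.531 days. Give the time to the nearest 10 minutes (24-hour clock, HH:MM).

Elongation θ = 360° × 21.5/29.531 ≈ 262.1°.
The Moon trails the Sun by θ/15 = 262.1/15 ≈ 17.47 hours.
18:00 + 17.473 h ≈ 11:28 → 11:30 to the nearest ten minutes.

11:30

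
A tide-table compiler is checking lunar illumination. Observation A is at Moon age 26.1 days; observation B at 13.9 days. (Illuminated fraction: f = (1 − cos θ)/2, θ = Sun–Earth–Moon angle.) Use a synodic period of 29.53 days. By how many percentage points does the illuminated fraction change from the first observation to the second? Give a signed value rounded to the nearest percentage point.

First observation: θ = 360°·26.1/29.53 = 318.2°, so f = 0.127.
Second observation: θ = 169.5°, f = 0.992.
Δf = 0.992 − 0.127 = +0.864, i.e. +86 pp.

+86 pp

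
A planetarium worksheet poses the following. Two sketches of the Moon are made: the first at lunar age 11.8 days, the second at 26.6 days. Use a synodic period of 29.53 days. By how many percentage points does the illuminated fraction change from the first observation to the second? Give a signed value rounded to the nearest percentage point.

-81 percentage points

First observation: θ = 360°·11.8/29.53 = 143.9°, so f = 0.904.
Second observation: θ = 324.3°, f = 0.094.
Δf = 0.094 − 0.904 = -0.810, i.e. -81 pp.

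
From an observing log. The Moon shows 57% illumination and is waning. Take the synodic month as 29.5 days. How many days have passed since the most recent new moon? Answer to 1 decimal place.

21.5 days

From f = (1 − cos θ)/2: cos θ = 1 − 2×0.57 = -0.140; arccos → 98.0°.
Waning ⇒ past full, so θ = 360° − 98.0° = 262.0°.
Age = 29.5 × 262.0°/360° ≈ 21.47 days.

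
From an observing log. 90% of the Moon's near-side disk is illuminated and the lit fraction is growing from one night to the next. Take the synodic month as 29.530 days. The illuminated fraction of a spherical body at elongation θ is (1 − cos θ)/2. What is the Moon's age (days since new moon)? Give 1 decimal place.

From f = (1 − cos θ)/2: cos θ = 1 − 2×0.90 = -0.800; arccos → 143.1°.
Waxing ⇒ before full, so θ = 143.1°.
That fraction of the synodic month is 143.1/360 × 29.530 d ≈ 11.74 d.

11.7 days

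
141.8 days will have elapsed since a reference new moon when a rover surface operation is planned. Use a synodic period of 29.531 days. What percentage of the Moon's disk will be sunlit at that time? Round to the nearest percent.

141.8/29.531 = 4.802 lunations, so 4 complete cycles and 23.68 d into the next.
Elongation θ = 360° × 23.68/29.531 ≈ 288.6°.
cos 288.6° = 0.319, so f = (1 − 0.319)/2 = 0.340, so 34%.

34%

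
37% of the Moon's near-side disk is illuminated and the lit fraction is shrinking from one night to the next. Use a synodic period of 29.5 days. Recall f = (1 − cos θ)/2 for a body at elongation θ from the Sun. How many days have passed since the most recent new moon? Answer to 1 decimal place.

cos θ = 1 − 2f = 0.260, giving a principal value of 74.9°.
Waning ⇒ past full, so θ = 360° − 74.9° = 285.1°.
That fraction of the synodic month is 285.1/360 × 29.5 d ≈ 23.36 d.

23.4 days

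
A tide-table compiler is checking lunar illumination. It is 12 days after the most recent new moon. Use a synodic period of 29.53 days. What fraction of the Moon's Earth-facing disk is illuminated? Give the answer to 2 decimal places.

Phase angle: θ = 360°·(12 d)/(29.53 d) = 146.3°.
cos 146.3° = (-0.832), so f = (1 − (-0.832))/2 = 0.916.

0.92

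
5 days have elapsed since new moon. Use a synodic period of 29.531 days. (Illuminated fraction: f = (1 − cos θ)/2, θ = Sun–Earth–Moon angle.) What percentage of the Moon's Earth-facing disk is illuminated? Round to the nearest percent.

Phase angle: θ = 360°·(5 d)/(29.531 d) = 61.0°.
With cos θ = 0.486, the lit fraction is (1 − 0.486)/2 ≈ 0.257, so 26%.

26%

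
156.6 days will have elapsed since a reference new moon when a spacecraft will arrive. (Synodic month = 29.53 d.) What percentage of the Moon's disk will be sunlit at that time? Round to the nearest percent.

66%

156.6 d spans 5 complete synodic months (5 × 29.53 = 147.65 d) plus 8.95 d.
Phase angle: θ = 360°·(8.95 d)/(29.53 d) = 109.1°.
Illuminated fraction = (1 − cos 109.1°)/2 = (1 − (-0.327))/2 ≈ 0.664, so 66%.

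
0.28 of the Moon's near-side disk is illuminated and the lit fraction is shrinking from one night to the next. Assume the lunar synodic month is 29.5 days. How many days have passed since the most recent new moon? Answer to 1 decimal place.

Invert f = (1 − cos θ)/2 to get cos θ = 1 − 2(0.28) = 0.440, hence θ₀ = arccos 0.440 = 63.9°.
Since the Moon is past full (waning), take the reflex angle: θ = 360° − 63.9° = 296.1°.
At 360°/29.5 d per day, 296.1° corresponds to 24.26 days.

24.3 days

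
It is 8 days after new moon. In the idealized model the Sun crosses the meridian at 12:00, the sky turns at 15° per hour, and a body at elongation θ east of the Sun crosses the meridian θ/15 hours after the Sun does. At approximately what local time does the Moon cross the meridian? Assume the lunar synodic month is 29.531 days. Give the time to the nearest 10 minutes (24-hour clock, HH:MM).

Phase angle: θ = 360°·(8 d)/(29.531 d) = 97.5°.
Delay after the Sun = 97.5° / (15°/h) ≈ 6.50 h.
12:00 + 6.502 h ≈ 18:30 → 18:30 to the nearest ten minutes.

18:30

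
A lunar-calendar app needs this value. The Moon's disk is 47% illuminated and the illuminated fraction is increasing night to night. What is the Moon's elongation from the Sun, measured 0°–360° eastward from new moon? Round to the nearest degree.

Invert f = (1 − cos θ)/2 to get cos θ = 1 − 2(0.47) = 0.060, hence θ₀ = arccos 0.060 = 86.6°.
Waxing ⇒ before full, so θ = 86.6°.

87°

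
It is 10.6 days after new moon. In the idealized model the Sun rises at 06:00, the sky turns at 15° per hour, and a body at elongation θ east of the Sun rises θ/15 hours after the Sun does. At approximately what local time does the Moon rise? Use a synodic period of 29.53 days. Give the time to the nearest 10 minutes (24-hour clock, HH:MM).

14:40

The Moon has covered 10.6/29.53 of its cycle, so θ ≈ 360° × 10.6/29.53 = 129.2°.
The Moon trails the Sun by θ/15 = 129.2/15 ≈ 8.61 hours.
06:00 + 8.615 h ≈ 14:37 → 14:40 to the nearest ten minutes.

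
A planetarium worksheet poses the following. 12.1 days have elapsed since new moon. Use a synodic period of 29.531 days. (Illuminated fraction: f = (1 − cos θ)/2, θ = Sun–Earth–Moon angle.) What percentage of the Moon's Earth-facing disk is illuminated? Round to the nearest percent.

Phase angle: θ = 360°·(12.1 d)/(29.531 d) = 147.5°.
With cos θ = (-0.843), the lit fraction is (1 − (-0.843))/2 ≈ 0.922, so 92%.

92%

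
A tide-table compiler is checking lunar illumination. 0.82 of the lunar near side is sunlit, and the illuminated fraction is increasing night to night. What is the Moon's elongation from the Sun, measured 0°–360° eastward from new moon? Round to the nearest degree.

Invert f = (1 − cos θ)/2 to get cos θ = 1 − 2(0.82) = -0.640, hence θ₀ = arccos -0.640 = 129.8°.
Before full moon the principal value applies: θ = 129.8°.

130°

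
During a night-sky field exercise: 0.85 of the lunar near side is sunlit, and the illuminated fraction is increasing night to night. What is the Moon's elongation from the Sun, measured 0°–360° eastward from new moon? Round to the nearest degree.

Invert f = (1 − cos θ)/2 to get cos θ = 1 − 2(0.85) = -0.700, hence θ₀ = arccos -0.700 = 134.4°.
Before full moon the principal value applies: θ = 134.4°.

134°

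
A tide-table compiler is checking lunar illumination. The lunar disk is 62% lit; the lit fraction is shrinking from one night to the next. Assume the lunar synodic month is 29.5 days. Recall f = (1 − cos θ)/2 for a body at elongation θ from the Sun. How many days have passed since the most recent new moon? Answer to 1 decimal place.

21.0 days

Invert f = (1 − cos θ)/2 to get cos θ = 1 − 2(0.62) = -0.240, hence θ₀ = arccos -0.240 = 103.9°.
A waning Moon lies in 180°–360°, so θ = 360° − 103.9° = 256.1°.
At 360°/29.5 d per day, 256.1° corresponds to 20.99 days.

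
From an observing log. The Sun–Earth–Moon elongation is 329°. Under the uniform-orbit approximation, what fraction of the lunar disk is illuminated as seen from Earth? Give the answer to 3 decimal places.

Half-versine of 329°: (1 − 0.857)/2 = 0.071.

0.071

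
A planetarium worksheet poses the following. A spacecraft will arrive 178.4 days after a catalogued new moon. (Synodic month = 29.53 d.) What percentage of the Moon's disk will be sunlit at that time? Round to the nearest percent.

2%

Reduce mod P: 178.4 − 6×29.53 = 1.22 d into the current lunation.
Phase angle: θ = 360°·(1.22 d)/(29.53 d) = 14.9°.
With cos θ = 0.966, the lit fraction is (1 − 0.966)/2 ≈ 0.017, so 2%.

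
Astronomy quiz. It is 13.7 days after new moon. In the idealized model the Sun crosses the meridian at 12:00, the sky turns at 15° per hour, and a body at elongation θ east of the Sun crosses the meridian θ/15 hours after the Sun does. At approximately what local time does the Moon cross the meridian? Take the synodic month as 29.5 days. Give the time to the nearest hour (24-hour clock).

23:00

The Moon has covered 13.7/29.5 of its cycle, so θ ≈ 360° × 13.7/29.5 = 167.2°.
Delay after the Sun = 167.2° / (15°/h) ≈ 11.15 h.
12:00 + 11.15 h ≈ 23:09 → 23:00 to the nearest hour.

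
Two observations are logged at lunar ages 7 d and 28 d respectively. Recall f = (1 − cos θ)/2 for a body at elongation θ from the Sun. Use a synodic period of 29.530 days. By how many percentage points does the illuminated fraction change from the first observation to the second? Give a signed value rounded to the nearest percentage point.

-43 pp

θ₁ = 360° × 7/29.530 = 85.3°, f₁ = (1 − cos θ₁)/2 = 0.459.
θ₂ = 360° × 28/29.530 = 341.3°, f₂ = (1 − cos θ₂)/2 = 0.026.
Change = f₂ − f₁ = -0.433 → -43 percentage points.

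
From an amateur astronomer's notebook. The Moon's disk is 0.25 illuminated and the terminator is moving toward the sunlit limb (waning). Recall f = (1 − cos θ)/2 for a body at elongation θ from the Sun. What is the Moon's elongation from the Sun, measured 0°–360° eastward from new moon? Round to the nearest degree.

cos θ = 1 − 2f = 0.500, giving a principal value of 60.0°.
Since the Moon is past full (waning), take the reflex angle: θ = 360° − 60.0° = 300.0°.

300°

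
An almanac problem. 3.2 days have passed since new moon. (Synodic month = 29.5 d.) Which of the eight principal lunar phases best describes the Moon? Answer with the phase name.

At 3.2/29.5 of the cycle, θ ≈ 39° — the waxing crescent range.

waxing crescent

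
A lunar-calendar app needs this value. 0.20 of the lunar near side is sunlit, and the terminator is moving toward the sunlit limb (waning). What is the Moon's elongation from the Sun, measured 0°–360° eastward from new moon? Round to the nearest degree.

cos θ = 1 − 2f = 0.600, giving a principal value of 53.1°.
A waning Moon lies in 180°–360°, so θ = 360° − 53.1° = 306.9°.

307°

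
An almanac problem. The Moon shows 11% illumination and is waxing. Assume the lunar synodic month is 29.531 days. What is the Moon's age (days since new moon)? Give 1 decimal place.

3.2 days

cos θ = 1 − 2f = 0.780, giving a principal value of 38.7°.
The Moon is waxing (0°–180°), so θ = 38.7° directly.
Age = 29.531 × 38.7°/360° ≈ 3.18 days.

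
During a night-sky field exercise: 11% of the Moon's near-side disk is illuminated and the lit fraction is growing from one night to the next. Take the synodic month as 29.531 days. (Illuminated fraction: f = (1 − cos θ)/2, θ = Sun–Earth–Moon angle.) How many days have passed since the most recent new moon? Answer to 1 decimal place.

3.2 days

From f = (1 − cos θ)/2: cos θ = 1 − 2×0.11 = 0.780; arccos → 38.7°.
Before full moon the principal value applies: θ = 38.7°.
At 360°/29.531 d per day, 38.7° corresponds to 3.18 days.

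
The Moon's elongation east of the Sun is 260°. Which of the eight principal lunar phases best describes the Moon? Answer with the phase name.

last quarter

260° lies in the last quarter sector of the 8-phase cycle.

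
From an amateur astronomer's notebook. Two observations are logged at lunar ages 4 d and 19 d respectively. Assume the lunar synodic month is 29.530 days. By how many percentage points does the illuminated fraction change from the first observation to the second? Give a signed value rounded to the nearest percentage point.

θ₁ = 360° × 4/29.530 = 48.8°, f₁ = (1 − cos θ₁)/2 = 0.170.
θ₂ = 360° × 19/29.530 = 231.6°, f₂ = (1 − cos θ₂)/2 = 0.810.
Change = f₂ − f₁ = +0.640 → +64 percentage points.

+64 pp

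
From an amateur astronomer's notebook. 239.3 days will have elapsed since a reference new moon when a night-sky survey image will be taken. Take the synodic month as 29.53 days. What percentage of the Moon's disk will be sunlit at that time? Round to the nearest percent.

239.3/29.53 = 8.104 lunations, so 8 complete cycles and 3.06 d into the next.
Phase angle: θ = 360°·(3.06 d)/(29.53 d) = 37.3°.
With cos θ = 0.795, the lit fraction is (1 − 0.795)/2 ≈ 0.102, so 10%.

10%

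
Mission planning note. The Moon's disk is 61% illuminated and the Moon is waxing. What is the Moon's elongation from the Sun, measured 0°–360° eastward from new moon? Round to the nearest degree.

103°

From f = (1 − cos θ)/2: cos θ = 1 − 2×0.61 = -0.220; arccos → 102.7°.
The Moon is waxing (0°–180°), so θ = 102.7° directly.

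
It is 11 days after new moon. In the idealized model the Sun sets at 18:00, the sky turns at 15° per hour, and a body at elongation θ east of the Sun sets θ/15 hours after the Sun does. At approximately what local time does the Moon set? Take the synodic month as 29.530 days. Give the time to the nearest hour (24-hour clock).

Phase angle: θ = 360°·(11 d)/(29.530 d) = 134.1°.
At 15° of sky rotation per hour, 134.1° corresponds to a 8.94 h lag.
18:00 + 8.94 h ≈ 02:56 → 03:00 to the nearest hour.

03:00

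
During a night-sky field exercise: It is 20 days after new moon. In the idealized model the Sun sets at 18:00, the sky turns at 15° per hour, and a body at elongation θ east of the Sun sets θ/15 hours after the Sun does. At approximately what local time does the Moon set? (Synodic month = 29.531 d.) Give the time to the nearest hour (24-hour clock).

10:00

Phase angle: θ = 360°·(20 d)/(29.531 d) = 243.8°.
The Moon trails the Sun by θ/15 = 243.8/15 ≈ 16.25 hours.
18:00 + 16.25 h ≈ 10:15 → 10:00 to the nearest hour.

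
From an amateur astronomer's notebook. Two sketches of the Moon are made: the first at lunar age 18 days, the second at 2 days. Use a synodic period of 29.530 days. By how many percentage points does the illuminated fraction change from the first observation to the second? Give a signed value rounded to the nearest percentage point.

-84 pp

θ₁ = 360° × 18/29.530 = 219.4°, f₁ = (1 − cos θ₁)/2 = 0.886.
θ₂ = 360° × 2/29.530 = 24.4°, f₂ = (1 − cos θ₂)/2 = 0.045.
Change = f₂ − f₁ = -0.842 → -84 percentage points.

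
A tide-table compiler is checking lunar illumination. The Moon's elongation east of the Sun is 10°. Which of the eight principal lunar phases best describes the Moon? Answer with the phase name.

The new moon sector spans roughly -22°–22°; 10° falls inside it.

new moon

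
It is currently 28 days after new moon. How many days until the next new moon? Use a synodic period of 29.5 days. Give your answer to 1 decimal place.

1.5 days

The next new moon completes the synodic month: 29.5 − 28 = 1.500 days.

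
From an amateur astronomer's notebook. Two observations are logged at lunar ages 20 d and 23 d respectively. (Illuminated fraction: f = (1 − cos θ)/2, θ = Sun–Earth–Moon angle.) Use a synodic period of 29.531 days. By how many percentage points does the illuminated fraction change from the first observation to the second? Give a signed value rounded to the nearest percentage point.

First observation: θ = 360°·20/29.531 = 243.8°, so f = 0.721.
Second observation: θ = 280.4°, f = 0.410.
Δf = 0.410 − 0.721 = -0.311, i.e. -31 pp.

-31 percentage points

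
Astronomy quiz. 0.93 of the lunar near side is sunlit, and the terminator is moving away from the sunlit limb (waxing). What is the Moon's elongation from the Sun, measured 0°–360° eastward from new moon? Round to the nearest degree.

cos θ = 1 − 2f = -0.860, giving a principal value of 149.3°.
Before full moon the principal value applies: θ = 149.3°.

149°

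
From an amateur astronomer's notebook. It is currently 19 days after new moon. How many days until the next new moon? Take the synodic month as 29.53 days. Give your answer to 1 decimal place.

10.5 days

One full lunation from the last new moon is 29.53 d; remaining = 29.53 − 19 = 10.530 d.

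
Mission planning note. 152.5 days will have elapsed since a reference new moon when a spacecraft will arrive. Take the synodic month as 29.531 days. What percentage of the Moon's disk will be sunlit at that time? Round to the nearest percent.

Reduce mod P: 152.5 − 5×29.531 = 4.84 d into the current lunation.
Phase angle: θ = 360°·(4.84 d)/(29.531 d) = 59.1°.
Illuminated fraction = (1 − cos 59.1°)/2 = (1 − 0.514)/2 ≈ 0.243, so 24%.

24%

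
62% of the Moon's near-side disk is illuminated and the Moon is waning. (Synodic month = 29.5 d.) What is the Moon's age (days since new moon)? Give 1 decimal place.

21.0 days

cos θ = 1 − 2f = -0.240, giving a principal value of 103.9°.
Waning ⇒ past full, so θ = 360° − 103.9° = 256.1°.
At 360°/29.5 d per day, 256.1° corresponds to 20.99 days.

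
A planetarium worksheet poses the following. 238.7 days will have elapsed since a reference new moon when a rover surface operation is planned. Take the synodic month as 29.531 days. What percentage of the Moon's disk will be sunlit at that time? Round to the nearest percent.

Reduce mod P: 238.7 − 8×29.531 = 2.45 d into the current lunation.
The Moon has covered 2.45/29.531 of its cycle, so θ ≈ 360° × 2.45/29.531 = 29.9°.
cos 29.9° = 0.867, so f = (1 − 0.867)/2 = 0.067, so 7%.

7%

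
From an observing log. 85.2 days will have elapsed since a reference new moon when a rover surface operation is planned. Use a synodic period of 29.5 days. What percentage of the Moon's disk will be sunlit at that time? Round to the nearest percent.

12%

Reduce mod P: 85.2 − 2×29.5 = 26.20 d into the current lunation.
Elongation θ = 360° × 26.20/29.5 ≈ 319.7°.
cos 319.7° = 0.763, so f = (1 − 0.763)/2 = 0.119, so 12%.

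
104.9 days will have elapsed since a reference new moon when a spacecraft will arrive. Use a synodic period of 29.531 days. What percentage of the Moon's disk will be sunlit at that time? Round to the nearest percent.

104.9 d spans 3 complete synodic months (3 × 29.531 = 88.59 d) plus 16.31 d.
The Moon has covered 16.31/29.531 of its cycle, so θ ≈ 360° × 16.31/29.531 = 198.8°.
With cos θ = (-0.947), the lit fraction is (1 − (-0.947))/2 ≈ 0.973, so 97%.

97%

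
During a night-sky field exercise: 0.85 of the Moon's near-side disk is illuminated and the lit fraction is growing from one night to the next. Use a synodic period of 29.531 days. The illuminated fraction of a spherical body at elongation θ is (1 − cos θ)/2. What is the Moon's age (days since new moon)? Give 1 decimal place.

11.0 days

cos θ = 1 − 2f = -0.700, giving a principal value of 134.4°.
The Moon is waxing (0°–180°), so θ = 134.4° directly.
At 360°/29.531 d per day, 134.4° corresponds to 11.03 days.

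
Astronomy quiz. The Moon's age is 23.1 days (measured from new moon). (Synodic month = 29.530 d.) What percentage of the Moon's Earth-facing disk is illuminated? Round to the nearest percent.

Elongation θ = 360° × 23.1/29.530 ≈ 281.6°.
Illuminated fraction = (1 − cos 281.6°)/2 = (1 − 0.201)/2 ≈ 0.399, so 40%.

40%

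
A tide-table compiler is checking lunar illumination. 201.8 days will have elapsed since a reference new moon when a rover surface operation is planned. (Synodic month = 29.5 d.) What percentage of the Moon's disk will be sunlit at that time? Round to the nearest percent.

23%

201.8 d spans 6 complete synodic months (6 × 29.5 = 177.00 d) plus 24.80 d.
Elongation θ = 360° × 24.80/29.5 ≈ 302.6°.
With cos θ = 0.539, the lit fraction is (1 − 0.539)/2 ≈ 0.230, so 23%.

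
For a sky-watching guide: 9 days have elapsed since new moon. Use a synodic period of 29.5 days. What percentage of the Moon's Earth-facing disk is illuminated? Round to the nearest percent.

67%

Phase angle: θ = 360°·(9 d)/(29.5 d) = 109.8°.
With cos θ = (-0.339), the lit fraction is (1 − (-0.339))/2 ≈ 0.670, so 67%.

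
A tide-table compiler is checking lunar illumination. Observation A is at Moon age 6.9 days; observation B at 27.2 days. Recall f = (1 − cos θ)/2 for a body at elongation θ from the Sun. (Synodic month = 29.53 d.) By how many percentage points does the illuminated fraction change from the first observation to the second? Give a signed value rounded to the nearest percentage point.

-39 percentage points

θ₁ = 360° × 6.9/29.53 = 84.1°, f₁ = (1 − cos θ₁)/2 = 0.449.
θ₂ = 360° × 27.2/29.53 = 331.6°, f₂ = (1 − cos θ₂)/2 = 0.060.
Change = f₂ − f₁ = -0.389 → -39 percentage points.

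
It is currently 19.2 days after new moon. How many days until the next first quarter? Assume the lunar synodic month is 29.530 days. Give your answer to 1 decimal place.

First quarter occurs at elongation 90°, i.e. at age 29.530 × 90/360 = 7.383 d.
Already past this cycle's first quarter; the next is at 7.383 + 29.530 = 36.913 d, so 36.913 − 19.2 = 17.713 days.

17.7 days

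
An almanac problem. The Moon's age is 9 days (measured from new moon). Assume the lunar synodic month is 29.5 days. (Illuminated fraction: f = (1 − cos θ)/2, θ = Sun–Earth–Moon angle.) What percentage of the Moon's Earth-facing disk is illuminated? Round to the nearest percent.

67%

Phase angle: θ = 360°·(9 d)/(29.5 d) = 109.8°.
Illuminated fraction = (1 − cos 109.8°)/2 = (1 − (-0.339))/2 ≈ 0.670, so 67%.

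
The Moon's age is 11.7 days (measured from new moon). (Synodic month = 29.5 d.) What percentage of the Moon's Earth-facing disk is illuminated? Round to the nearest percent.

Elongation θ = 360° × 11.7/29.5 ≈ 142.8°.
Illuminated fraction = (1 − cos 142.8°)/2 = (1 − (-0.796))/2 ≈ 0.898, so 90%.

90%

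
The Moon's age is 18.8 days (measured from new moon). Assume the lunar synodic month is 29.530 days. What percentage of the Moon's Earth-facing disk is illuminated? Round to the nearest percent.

83%

Phase angle: θ = 360°·(18.8 d)/(29.530 d) = 229.2°.
cos 229.2° = (-0.654), so f = (1 − (-0.654))/2 = 0.827, so 83%.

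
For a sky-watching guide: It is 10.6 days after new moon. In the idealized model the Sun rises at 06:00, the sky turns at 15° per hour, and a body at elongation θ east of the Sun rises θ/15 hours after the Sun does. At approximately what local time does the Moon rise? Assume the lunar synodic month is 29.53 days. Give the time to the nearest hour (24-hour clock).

15:00

Elongation θ = 360° × 10.6/29.53 ≈ 129.2°.
At 15° of sky rotation per hour, 129.2° corresponds to a 8.61 h lag.
06:00 + 8.61 h ≈ 14:37 → 15:00 to the nearest hour.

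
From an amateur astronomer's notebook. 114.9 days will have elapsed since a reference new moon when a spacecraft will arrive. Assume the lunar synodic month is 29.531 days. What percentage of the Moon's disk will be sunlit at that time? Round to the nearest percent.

11%

Reduce mod P: 114.9 − 3×29.531 = 26.31 d into the current lunation.
The Moon has covered 26.31/29.531 of its cycle, so θ ≈ 360° × 26.31/29.531 = 320.7°.
Illuminated fraction = (1 − cos 320.7°)/2 = (1 − 0.774)/2 ≈ 0.113, so 11%.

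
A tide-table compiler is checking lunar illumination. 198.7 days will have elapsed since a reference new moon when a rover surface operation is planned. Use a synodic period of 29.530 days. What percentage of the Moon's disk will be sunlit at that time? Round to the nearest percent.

Reduce mod P: 198.7 − 6×29.530 = 21.52 d into the current lunation.
The Moon has covered 21.52/29.530 of its cycle, so θ ≈ 360° × 21.52/29.530 = 262.4°.
Illuminated fraction = (1 − cos 262.4°)/2 = (1 − (-0.133))/2 ≈ 0.567, so 57%.

57%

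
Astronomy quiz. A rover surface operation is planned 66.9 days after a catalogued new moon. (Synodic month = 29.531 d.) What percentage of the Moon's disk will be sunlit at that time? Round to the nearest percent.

66.9 d spans 2 complete synodic months (2 × 29.531 = 59.06 d) plus 7.84 d.
The Moon has covered 7.84/29.531 of its cycle, so θ ≈ 360° × 7.84/29.531 = 95.5°.
cos 95.5° = (-0.097), so f = (1 − (-0.097))/2 = 0.548, so 55%.

55%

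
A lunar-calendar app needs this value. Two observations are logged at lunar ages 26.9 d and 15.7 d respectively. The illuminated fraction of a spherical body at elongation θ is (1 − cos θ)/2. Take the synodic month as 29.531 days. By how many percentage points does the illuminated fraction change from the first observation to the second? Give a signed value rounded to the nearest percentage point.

First observation: θ = 360°·26.9/29.531 = 327.9°, so f = 0.076.
Second observation: θ = 191.4°, f = 0.990.
Δf = 0.990 − 0.076 = +0.914, i.e. +91 pp.

+91 pp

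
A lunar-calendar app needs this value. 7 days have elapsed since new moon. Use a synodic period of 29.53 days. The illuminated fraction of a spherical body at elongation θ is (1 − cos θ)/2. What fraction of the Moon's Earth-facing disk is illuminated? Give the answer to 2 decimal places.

0.46

Phase angle: θ = 360°·(7 d)/(29.53 d) = 85.3°.
Illuminated fraction = (1 − cos 85.3°)/2 = (1 − 0.081)/2 ≈ 0.459.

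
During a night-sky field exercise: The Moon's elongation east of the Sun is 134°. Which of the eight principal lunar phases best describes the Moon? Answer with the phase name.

The waxing gibbous sector spans roughly 112°–158°; 134° falls inside it.

waxing gibbous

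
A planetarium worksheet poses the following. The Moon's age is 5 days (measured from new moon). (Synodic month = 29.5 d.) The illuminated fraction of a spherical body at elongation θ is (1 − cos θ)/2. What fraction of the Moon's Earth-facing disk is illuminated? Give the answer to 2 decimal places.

The Moon has covered 5/29.5 of its cycle, so θ ≈ 360° × 5/29.5 = 61.0°.
With cos θ = 0.485, the lit fraction is (1 − 0.485)/2 ≈ 0.258.

0.26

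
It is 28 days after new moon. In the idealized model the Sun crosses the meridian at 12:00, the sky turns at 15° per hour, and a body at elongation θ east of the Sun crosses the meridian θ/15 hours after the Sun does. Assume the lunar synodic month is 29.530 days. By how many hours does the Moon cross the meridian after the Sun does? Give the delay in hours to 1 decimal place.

22.8 h

The Moon has covered 28/29.530 of its cycle, so θ ≈ 360° × 28/29.530 = 341.3°.
The Moon trails the Sun by θ/15 = 341.3/15 ≈ 22.76 hours.
So the Moon crosses the meridian 22.76 h after the Sun.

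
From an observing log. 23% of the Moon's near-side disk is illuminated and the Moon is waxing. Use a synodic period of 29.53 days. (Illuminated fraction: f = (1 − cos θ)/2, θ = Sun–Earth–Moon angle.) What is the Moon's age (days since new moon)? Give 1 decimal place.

From f = (1 − cos θ)/2: cos θ = 1 − 2×0.23 = 0.540; arccos → 57.3°.
Waxing ⇒ before full, so θ = 57.3°.
That fraction of the synodic month is 57.3/360 × 29.53 d ≈ 4.70 d.

4.7 days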